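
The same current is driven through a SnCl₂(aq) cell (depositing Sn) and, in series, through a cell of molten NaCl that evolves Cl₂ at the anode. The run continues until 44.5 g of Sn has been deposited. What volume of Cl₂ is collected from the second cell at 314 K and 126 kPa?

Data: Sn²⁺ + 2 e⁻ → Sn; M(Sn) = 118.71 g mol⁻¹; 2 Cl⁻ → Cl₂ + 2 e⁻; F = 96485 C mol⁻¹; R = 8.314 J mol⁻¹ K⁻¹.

n(Sn) = 44.5 / 118.71 = 0.3749 mol, so n(e⁻) = 2 × 0.3749 = 0.7497 mol.
The cells are in series, so the same 0.7497 mol of electrons passes through the second cell.
2 Cl⁻ → Cl₂ + 2 e⁻ — 2 mol e⁻ per mol Cl₂, so n(Cl₂) = 0.7497/2 = 0.3749 mol.
V = nRT/P = (0.3749 × 8.314 × 314) / (126 × 10³) = 0.00777 m³ = 7.77 L.

7.77 L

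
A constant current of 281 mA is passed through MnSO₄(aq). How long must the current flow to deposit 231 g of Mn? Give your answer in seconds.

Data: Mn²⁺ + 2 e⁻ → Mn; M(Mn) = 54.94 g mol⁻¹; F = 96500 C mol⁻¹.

n(Mn) = m/M = 231 / 54.94 = 4.205 mol.
Each Mn atom requires 2 electrons, so n(e⁻) = 2 × 4.205 = 8.409 mol.
Q = n(e⁻)·F = 8.409 × 96500 = 811500 C.
t = Q/I = 811500 / 0.2810 A = 2888000 s.

2.89 × 10⁶ s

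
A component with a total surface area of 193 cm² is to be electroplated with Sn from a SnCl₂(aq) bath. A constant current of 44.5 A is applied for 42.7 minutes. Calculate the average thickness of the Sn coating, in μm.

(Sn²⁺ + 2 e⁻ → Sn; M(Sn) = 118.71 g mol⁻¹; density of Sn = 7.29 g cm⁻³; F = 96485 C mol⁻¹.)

498 μm

Q = I·t = 44.50 × 2562.0 = 114000 C; n(e⁻) = 1.182 mol.
n(Sn) = n(e⁻)/2 = 0.5908 mol, so m = 0.5908 × 118.71 = 70.14 g.
Volume = m/ρ = 70.14 / 7.29 = 9.621 cm³.
Thickness = V/A = 9.621 / 193 = 0.0498 cm = 498 μm.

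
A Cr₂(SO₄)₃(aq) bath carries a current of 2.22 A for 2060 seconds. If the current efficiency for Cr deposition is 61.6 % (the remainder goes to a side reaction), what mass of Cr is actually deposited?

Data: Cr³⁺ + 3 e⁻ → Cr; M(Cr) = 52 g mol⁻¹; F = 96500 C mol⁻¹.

Q = I·t = 2.220 × 2060.0 = 4573 C.
n(e⁻) = 4573/96500 = 0.04739 mol; theoretically n(Cr) = 0.04739/3 = 0.01580 mol, m_theo = 0.8214 g.
At 61.6 % efficiency, m_actual = 0.616 × 0.8214 = 0.506 g.

0.506 g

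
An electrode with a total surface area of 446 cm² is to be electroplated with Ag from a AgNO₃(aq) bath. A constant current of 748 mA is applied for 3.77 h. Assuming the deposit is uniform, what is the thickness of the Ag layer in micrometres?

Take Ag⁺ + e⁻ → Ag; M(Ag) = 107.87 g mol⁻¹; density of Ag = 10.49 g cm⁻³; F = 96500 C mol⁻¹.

Q = I·t = 0.7480 × 13572 = 10150 C; n(e⁻) = 0.1052 mol.
n(Ag) = n(e⁻)/1 = 0.1052 mol, so m = 0.1052 × 107.87 = 11.35 g.
Volume = m/ρ = 11.35 / 10.49 = 1.082 cm³.
Thickness = V/A = 1.082 / 446 = 0.00243 cm = 24.3 μm.

24.3 μm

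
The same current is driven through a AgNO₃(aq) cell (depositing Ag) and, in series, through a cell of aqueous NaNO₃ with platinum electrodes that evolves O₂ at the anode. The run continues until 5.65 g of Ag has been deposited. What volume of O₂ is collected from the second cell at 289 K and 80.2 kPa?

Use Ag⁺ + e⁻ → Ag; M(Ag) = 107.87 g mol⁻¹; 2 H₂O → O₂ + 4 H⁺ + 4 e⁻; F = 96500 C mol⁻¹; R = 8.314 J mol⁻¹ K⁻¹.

0.392 L

n(Ag) = 5.65 / 107.87 = 0.05238 mol, so n(e⁻) = 1 × 0.05238 = 0.05238 mol.
The cells are in series, so the same 0.05238 mol of electrons passes through the second cell.
2 H₂O → O₂ + 4 H⁺ + 4 e⁻ — 4 mol e⁻ per mol O₂, so n(O₂) = 0.05238/4 = 0.01309 mol.
V = nRT/P = (0.01309 × 8.314 × 289) / (80.2 × 10³) = 3.92 × 10⁻⁴ m³ = 0.392 L.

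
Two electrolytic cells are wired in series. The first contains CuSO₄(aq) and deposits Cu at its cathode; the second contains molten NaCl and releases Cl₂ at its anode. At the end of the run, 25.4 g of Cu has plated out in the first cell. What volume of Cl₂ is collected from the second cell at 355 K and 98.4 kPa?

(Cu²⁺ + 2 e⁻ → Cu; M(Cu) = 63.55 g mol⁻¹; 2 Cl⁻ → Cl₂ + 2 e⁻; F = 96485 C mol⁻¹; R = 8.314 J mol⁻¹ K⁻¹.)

n(Cu) = 25.4 / 63.55 = 0.3997 mol, so n(e⁻) = 2 × 0.3997 = 0.7994 mol.
The cells are in series, so the same 0.7994 mol of electrons passes through the second cell.
2 Cl⁻ → Cl₂ + 2 e⁻ — 2 mol e⁻ per mol Cl₂, so n(Cl₂) = 0.7994/2 = 0.3997 mol.
V = nRT/P = (0.3997 × 8.314 × 355) / (98.4 × 10³) = 0.0120 m³ = 12.0 L.

12.0 L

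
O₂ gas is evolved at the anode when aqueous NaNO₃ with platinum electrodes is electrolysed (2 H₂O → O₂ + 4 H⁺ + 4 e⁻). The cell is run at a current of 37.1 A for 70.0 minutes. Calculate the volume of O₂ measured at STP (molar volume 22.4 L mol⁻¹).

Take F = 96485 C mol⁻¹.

Q = I·t = 37.10 A × 4200.0 s = 155800 C.
n(e⁻) = Q/F = 155800 / 96485 = 1.615 mol.
4 electrons are transferred per O₂ molecule, so n(O₂) = 1.615 / 4 = 0.4037 mol.
V = n × V_m = 0.4037 × 22.4 = 9.04 L.

9.04 L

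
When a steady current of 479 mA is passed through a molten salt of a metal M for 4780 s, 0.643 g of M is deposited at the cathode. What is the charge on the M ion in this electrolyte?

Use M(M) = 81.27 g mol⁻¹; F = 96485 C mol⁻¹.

+3

Q = I·t = 0.4790 A × 4780.0 s = 2290 C, so n(e⁻) = 2290/96485 = 0.02373 mol.
n(M) deposited = 0.643 / 81.27 = 0.007912 mol.
Electrons per atom = n(e⁻)/n(M) = 0.02373 / 0.007912 = 3.00 ≈ 3, so the ion is M³⁺.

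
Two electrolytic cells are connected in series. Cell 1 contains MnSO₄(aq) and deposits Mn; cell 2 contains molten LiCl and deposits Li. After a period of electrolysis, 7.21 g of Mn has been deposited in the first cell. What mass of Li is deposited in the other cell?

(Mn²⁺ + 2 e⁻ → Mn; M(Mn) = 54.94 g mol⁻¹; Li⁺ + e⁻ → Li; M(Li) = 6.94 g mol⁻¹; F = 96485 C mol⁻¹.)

n(Mn) = 7.21 / 54.94 = 0.1312 mol.
Since Mn²⁺ + 2 e⁻ → Mn, n(e⁻) passed = 2 × 0.1312 = 0.2625 mol.
Cells in series carry the same charge, so the same 0.2625 mol of electrons passes through cell 2.
Li⁺ + e⁻ → Li, so n(Li) = 0.2625 / 1 = 0.2625 mol.
m(Li) = 0.2625 × 6.94 = 1.82 g.

1.82 g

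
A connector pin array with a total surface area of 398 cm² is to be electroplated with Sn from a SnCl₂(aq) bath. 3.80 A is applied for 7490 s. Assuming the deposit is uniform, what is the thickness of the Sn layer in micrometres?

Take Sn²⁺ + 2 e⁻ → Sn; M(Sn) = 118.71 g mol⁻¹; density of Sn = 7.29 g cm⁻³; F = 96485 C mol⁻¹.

Q = I·t = 3.800 × 7490.0 = 28460 C; n(e⁻) = 0.2950 mol.
n(Sn) = n(e⁻)/2 = 0.1475 mol, so m = 0.1475 × 118.71 = 17.51 g.
Volume = m/ρ = 17.51 / 7.29 = 2.402 cm³.
Thickness = V/A = 2.402 / 398 = 0.00603 cm = 60.3 μm.

60.3 μm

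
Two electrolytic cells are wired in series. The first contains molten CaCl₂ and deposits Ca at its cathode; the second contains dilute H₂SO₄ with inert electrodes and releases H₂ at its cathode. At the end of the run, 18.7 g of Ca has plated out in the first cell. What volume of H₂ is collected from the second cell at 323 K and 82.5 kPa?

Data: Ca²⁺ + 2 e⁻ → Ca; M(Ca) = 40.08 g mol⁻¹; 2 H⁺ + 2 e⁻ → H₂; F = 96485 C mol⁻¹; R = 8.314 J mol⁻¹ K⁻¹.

15.2 L

n(Ca) = 18.7 / 40.08 = 0.4666 mol, so n(e⁻) = 2 × 0.4666 = 0.9331 mol.
The cells are in series, so the same 0.9331 mol of electrons passes through the second cell.
2 H⁺ + 2 e⁻ → H₂ — 2 mol e⁻ per mol H₂, so n(H₂) = 0.9331/2 = 0.4666 mol.
V = nRT/P = (0.4666 × 8.314 × 323) / (82.5 × 10³) = 0.0152 m³ = 15.2 L.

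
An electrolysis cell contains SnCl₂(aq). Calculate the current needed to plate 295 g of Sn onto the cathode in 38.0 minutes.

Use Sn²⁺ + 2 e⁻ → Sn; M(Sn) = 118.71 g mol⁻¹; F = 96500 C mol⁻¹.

n(Sn) = 295 / 118.71 = 2.485 mol.
n(e⁻) = 2 × 2.485 = 4.970 mol.
Q = n(e⁻)·F = 4.970 × 96500 = 479600 C.
I = Q/t = 479600 / 2280.0 s = 210 A.

210 A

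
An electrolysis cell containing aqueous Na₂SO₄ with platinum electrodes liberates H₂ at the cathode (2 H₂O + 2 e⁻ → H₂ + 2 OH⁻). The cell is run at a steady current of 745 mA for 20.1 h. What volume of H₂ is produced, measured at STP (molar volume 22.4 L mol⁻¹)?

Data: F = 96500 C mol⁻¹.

Q = I·t = 0.7450 A × 72360 s = 53910 C.
n(e⁻) = Q/F = 53910 / 96500 = 0.5586 mol.
2 electrons are transferred per H₂ molecule, so n(H₂) = 0.5586 / 2 = 0.2793 mol.
V = n × V_m = 0.2793 × 22.4 = 6.26 L.

6.26 L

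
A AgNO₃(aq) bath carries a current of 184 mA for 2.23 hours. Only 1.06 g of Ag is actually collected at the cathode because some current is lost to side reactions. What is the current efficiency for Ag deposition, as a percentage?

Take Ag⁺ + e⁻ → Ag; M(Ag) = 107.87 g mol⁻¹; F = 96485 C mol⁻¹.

Q = I·t = 0.1840 × 8028.0 = 1477 C; n(e⁻) = 1477/96485 = 0.01531 mol.
Theoretical n(Ag) = n(e⁻)/1 = 0.01531 mol, i.e. m_theo = 0.01531 × 107.87 = 1.651 g.
Efficiency = m_actual / m_theo = 1.06 / 1.651 = 64.2 %.

64.2 %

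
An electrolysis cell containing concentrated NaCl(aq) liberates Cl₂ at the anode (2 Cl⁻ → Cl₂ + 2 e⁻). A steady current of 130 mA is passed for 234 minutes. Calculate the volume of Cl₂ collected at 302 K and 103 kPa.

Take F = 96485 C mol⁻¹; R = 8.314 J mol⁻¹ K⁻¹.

0.231 L

Q = I·t = 0.1300 A × 14040 s = 1825 C.
n(e⁻) = Q/F = 1825 / 96485 = 0.01892 mol.
2 electrons are transferred per Cl₂ molecule, so n(Cl₂) = 0.01892 / 2 = 0.009458 mol.
V = nRT/P = (0.009458 × 8.314 × 302) / (103 × 10³ Pa) = 2.31 × 10⁻⁴ m³ = 0.231 L.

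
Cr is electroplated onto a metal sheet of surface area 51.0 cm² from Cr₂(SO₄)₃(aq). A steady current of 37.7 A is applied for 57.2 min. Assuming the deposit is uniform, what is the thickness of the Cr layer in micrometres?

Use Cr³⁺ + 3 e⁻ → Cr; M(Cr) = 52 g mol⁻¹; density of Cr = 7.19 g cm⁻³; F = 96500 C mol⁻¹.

Q = I·t = 37.70 × 3432.0 = 129400 C; n(e⁻) = 1.341 mol.
n(Cr) = n(e⁻)/3 = 0.4469 mol, so m = 0.4469 × 52 = 23.24 g.
Volume = m/ρ = 23.24 / 7.19 = 3.232 cm³.
Thickness = V/A = 3.232 / 51.0 = 0.0634 cm = 634 μm.

634 μm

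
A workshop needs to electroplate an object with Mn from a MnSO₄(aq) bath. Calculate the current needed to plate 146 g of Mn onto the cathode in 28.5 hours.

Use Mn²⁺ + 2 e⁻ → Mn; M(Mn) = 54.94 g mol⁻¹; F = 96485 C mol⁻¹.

5.00 A

n(Mn) = 146 / 54.94 = 2.657 mol.
n(e⁻) = 2 × 2.657 = 5.315 mol.
Q = n(e⁻)·F = 5.315 × 96485 = 512800 C.
I = Q/t = 512800 / 102600 s = 5.00 A.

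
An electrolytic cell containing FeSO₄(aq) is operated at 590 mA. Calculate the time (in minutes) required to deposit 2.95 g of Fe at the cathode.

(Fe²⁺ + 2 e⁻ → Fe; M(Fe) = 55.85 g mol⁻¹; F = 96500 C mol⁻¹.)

288 min

n(Fe) = m/M = 2.95 / 55.85 = 0.05282 mol.
Each Fe atom requires 2 electrons, so n(e⁻) = 2 × 0.05282 = 0.1056 mol.
Q = n(e⁻)·F = 0.1056 × 96500 = 10190 C.
t = Q/I = 10190 / 0.5900 A = 17280 s = 288 min.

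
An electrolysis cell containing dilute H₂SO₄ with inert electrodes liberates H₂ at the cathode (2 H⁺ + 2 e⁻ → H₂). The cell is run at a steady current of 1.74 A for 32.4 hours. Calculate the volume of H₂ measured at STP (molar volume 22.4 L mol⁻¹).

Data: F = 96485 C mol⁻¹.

23.6 L

Q = I·t = 1.740 A × 116640 s = 203000 C.
n(e⁻) = Q/F = 203000 / 96485 = 2.103 mol.
2 electrons are transferred per H₂ molecule, so n(H₂) = 2.103 / 2 = 1.052 mol.
V = n × V_m = 1.052 × 22.4 = 23.6 L.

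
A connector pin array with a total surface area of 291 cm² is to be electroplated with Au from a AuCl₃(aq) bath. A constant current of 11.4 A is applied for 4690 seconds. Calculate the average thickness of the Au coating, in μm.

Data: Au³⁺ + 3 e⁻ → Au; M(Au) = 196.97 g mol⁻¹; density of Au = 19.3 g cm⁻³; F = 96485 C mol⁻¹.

64.8 μm

Q = I·t = 11.40 × 4690.0 = 53470 C; n(e⁻) = 0.5541 mol.
n(Au) = n(e⁻)/3 = 0.1847 mol, so m = 0.1847 × 196.97 = 36.38 g.
Volume = m/ρ = 36.38 / 19.3 = 1.885 cm³.
Thickness = V/A = 1.885 / 291 = 0.00648 cm = 64.8 μm.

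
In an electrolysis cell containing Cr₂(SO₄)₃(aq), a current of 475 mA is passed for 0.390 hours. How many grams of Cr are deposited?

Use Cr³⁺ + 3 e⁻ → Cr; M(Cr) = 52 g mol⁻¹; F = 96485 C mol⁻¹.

0.120 g

Q = I·t = 0.4750 A × 1404.0 s = 666.9 C.
n(e⁻) = Q/F = 666.9 / 96485 = 0.006912 mol.
Cr³⁺ + 3 e⁻ → Cr, so n(Cr) = n(e⁻)/3 = 0.002304 mol.
m = n·M = 0.002304 × 52 = 0.120 g.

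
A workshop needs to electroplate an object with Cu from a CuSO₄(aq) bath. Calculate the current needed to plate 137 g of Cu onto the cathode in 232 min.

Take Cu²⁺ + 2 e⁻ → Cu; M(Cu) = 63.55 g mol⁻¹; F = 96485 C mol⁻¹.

n(Cu) = 137 / 63.55 = 2.156 mol.
n(e⁻) = 2 × 2.156 = 4.312 mol.
Q = n(e⁻)·F = 4.312 × 96485 = 416000 C.
I = Q/t = 416000 / 13920 s = 29.9 A.

29.9 A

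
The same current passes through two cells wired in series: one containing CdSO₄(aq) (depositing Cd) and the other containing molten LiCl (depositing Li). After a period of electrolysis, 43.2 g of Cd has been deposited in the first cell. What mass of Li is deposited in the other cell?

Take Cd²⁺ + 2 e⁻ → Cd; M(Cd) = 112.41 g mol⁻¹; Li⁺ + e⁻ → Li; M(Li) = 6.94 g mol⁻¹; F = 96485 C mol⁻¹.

5.33 g

n(Cd) = 43.2 / 112.41 = 0.3843 mol.
Since Cd²⁺ + 2 e⁻ → Cd, n(e⁻) passed = 2 × 0.3843 = 0.7686 mol.
Cells in series carry the same charge, so the same 0.7686 mol of electrons passes through cell 2.
Li⁺ + e⁻ → Li, so n(Li) = 0.7686 / 1 = 0.7686 mol.
m(Li) = 0.7686 × 6.94 = 5.33 g.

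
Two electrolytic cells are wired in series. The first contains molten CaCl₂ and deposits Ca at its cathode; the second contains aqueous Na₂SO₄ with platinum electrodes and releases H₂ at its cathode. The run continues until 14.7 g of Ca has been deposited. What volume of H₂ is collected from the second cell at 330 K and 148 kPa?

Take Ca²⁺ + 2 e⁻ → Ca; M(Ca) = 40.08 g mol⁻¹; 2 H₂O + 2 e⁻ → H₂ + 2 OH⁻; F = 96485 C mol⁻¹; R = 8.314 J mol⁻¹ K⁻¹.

6.80 L

n(Ca) = 14.7 / 40.08 = 0.3668 mol, so n(e⁻) = 2 × 0.3668 = 0.7335 mol.
The cells are in series, so the same 0.7335 mol of electrons passes through the second cell.
2 H₂O + 2 e⁻ → H₂ + 2 OH⁻ — 2 mol e⁻ per mol H₂, so n(H₂) = 0.7335/2 = 0.3668 mol.
V = nRT/P = (0.3668 × 8.314 × 330) / (148 × 10³) = 0.00680 m³ = 6.80 L.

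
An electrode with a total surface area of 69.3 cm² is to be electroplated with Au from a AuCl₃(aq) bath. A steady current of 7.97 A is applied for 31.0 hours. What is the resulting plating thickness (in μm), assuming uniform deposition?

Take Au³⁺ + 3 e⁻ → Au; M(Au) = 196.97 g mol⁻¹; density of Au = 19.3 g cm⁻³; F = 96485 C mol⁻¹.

4530 μm

Q = I·t = 7.970 × 111600 = 889500 C; n(e⁻) = 9.219 mol.
n(Au) = n(e⁻)/3 = 3.073 mol, so m = 3.073 × 196.97 = 605.3 g.
Volume = m/ρ = 605.3 / 19.3 = 31.36 cm³.
Thickness = V/A = 31.36 / 69.3 = 0.453 cm = 4530 μm.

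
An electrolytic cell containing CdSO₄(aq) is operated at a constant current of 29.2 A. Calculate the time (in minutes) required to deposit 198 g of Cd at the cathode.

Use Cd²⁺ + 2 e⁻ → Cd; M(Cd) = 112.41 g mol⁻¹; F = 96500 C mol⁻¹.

n(Cd) = m/M = 198 / 112.41 = 1.761 mol.
Each Cd atom requires 2 electrons, so n(e⁻) = 2 × 1.761 = 3.523 mol.
Q = n(e⁻)·F = 3.523 × 96500 = 340000 C.
t = Q/I = 340000 / 29.20 A = 11640 s = 194 min.

194 min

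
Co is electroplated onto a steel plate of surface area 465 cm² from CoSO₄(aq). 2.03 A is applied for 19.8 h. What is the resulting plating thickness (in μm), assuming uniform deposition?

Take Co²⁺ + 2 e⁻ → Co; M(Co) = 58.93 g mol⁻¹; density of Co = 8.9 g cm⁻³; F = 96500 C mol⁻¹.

107 μm

Q = I·t = 2.030 × 71280 = 144700 C; n(e⁻) = 1.499 mol.
n(Co) = n(e⁻)/2 = 0.7497 mol, so m = 0.7497 × 58.93 = 44.18 g.
Volume = m/ρ = 44.18 / 8.9 = 4.964 cm³.
Thickness = V/A = 4.964 / 465 = 0.0107 cm = 107 μm.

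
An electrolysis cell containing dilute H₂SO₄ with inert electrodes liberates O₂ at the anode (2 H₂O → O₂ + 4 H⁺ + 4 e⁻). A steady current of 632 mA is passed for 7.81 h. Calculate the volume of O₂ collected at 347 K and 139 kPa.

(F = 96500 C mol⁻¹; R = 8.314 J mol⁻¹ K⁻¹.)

Q = I·t = 0.6320 A × 28116 s = 17770 C.
n(e⁻) = Q/F = 17770 / 96500 = 0.1841 mol.
4 electrons are transferred per O₂ molecule, so n(O₂) = 0.1841 / 4 = 0.04603 mol.
V = nRT/P = (0.04603 × 8.314 × 347) / (139 × 10³ Pa) = 9.55 × 10⁻⁴ m³ = 0.955 L.

0.955 L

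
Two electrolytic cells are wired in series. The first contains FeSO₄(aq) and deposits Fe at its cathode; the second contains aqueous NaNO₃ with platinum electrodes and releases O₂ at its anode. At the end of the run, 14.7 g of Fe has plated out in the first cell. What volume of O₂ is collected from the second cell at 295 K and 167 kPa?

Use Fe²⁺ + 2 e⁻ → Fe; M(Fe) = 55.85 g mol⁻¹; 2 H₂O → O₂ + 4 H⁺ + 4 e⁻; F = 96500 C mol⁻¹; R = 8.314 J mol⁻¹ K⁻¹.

1.93 L

n(Fe) = 14.7 / 55.85 = 0.2632 mol, so n(e⁻) = 2 × 0.2632 = 0.5264 mol.
The cells are in series, so the same 0.5264 mol of electrons passes through the second cell.
2 H₂O → O₂ + 4 H⁺ + 4 e⁻ — 4 mol e⁻ per mol O₂, so n(O₂) = 0.5264/4 = 0.1316 mol.
V = nRT/P = (0.1316 × 8.314 × 295) / (167 × 10³) = 0.00193 m³ = 1.93 L.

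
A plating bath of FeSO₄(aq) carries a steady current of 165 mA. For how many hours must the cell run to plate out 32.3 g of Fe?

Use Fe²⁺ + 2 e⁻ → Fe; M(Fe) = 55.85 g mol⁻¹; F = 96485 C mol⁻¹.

n(Fe) = m/M = 32.3 / 55.85 = 0.5783 mol.
Each Fe atom requires 2 electrons, so n(e⁻) = 2 × 0.5783 = 1.157 mol.
Q = n(e⁻)·F = 1.157 × 96485 = 111600 C.
t = Q/I = 111600 / 0.1650 A = 676400 s = 188 h.

188 h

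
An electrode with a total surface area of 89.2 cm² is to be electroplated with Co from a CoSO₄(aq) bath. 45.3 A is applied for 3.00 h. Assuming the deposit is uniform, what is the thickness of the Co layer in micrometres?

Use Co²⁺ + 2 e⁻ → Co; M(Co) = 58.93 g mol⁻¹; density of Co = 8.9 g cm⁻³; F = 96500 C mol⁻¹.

Q = I·t = 45.30 × 10800 = 489200 C; n(e⁻) = 5.070 mol.
n(Co) = n(e⁻)/2 = 2.535 mol, so m = 2.535 × 58.93 = 149.4 g.
Volume = m/ρ = 149.4 / 8.9 = 16.78 cm³.
Thickness = V/A = 16.78 / 89.2 = 0.188 cm = 1880 μm.

1880 μm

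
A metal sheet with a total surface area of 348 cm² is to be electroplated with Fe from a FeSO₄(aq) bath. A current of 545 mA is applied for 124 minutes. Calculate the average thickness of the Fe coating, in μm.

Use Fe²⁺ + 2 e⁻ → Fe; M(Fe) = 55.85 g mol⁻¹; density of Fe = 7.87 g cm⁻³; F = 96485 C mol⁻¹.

Q = I·t = 0.5450 × 7440.0 = 4055 C; n(e⁻) = 0.04203 mol.
n(Fe) = n(e⁻)/2 = 0.02101 mol, so m = 0.02101 × 55.85 = 1.174 g.
Volume = m/ρ = 1.174 / 7.87 = 0.1491 cm³.
Thickness = V/A = 0.1491 / 348 = 4.28 × 10⁻⁴ cm = 4.28 μm.

4.28 μm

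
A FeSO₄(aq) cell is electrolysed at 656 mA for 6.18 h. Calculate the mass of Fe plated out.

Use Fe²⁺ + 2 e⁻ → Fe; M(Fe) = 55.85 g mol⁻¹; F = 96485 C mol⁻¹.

4.22 g

Q = I·t = 0.6560 A × 22248 s = 14590 C.
n(e⁻) = Q/F = 14590 / 96485 = 0.1513 mol.
Fe²⁺ + 2 e⁻ → Fe, so n(Fe) = n(e⁻)/2 = 0.07563 mol.
m = n·M = 0.07563 × 55.85 = 4.22 g.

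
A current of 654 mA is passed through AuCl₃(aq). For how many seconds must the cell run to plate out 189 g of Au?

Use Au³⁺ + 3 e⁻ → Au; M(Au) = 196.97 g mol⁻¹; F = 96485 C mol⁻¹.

4.25 × 10⁵ s

n(Au) = m/M = 189 / 196.97 = 0.9595 mol.
Each Au atom requires 3 electrons, so n(e⁻) = 3 × 0.9595 = 2.879 mol.
Q = n(e⁻)·F = 2.879 × 96485 = 277700 C.
t = Q/I = 277700 / 0.6540 A = 424700 s.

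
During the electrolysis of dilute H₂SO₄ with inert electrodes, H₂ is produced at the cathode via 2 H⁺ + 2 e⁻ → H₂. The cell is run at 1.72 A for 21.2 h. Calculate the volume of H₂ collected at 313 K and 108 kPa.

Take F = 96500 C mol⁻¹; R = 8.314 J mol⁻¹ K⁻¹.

Q = I·t = 1.720 A × 76320 s = 131300 C.
n(e⁻) = Q/F = 131300 / 96500 = 1.360 mol.
2 electrons are transferred per H₂ molecule, so n(H₂) = 1.360 / 2 = 0.6802 mol.
V = nRT/P = (0.6802 × 8.314 × 313) / (108 × 10³ Pa) = 0.0164 m³ = 16.4 L.

16.4 L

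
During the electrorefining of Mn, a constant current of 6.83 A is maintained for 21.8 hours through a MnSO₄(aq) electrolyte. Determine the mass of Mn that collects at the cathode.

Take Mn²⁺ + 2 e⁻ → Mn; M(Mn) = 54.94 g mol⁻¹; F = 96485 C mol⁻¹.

Q = I·t = 6.830 A × 78480 s = 536000 C.
n(e⁻) = Q/F = 536000 / 96485 = 5.555 mol.
Mn²⁺ + 2 e⁻ → Mn, so n(Mn) = n(e⁻)/2 = 2.778 mol.
m = n·M = 2.778 × 54.94 = 153 g.

153 g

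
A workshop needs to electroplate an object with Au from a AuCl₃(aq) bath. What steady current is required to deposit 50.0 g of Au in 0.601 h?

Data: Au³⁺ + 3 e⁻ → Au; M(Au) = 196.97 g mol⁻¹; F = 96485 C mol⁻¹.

n(Au) = 50.0 / 196.97 = 0.2538 mol.
n(e⁻) = 3 × 0.2538 = 0.7615 mol.
Q = n(e⁻)·F = 0.7615 × 96485 = 73480 C.
I = Q/t = 73480 / 2163.6 s = 34.0 A.

34.0 A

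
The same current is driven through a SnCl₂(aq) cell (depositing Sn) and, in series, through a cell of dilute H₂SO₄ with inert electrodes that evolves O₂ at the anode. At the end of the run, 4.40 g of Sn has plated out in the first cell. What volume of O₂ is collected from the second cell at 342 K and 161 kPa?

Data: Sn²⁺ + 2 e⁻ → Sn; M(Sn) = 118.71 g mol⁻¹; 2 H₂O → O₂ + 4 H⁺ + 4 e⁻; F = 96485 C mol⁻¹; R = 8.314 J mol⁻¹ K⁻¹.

n(Sn) = 4.40 / 118.71 = 0.03707 mol, so n(e⁻) = 2 × 0.03707 = 0.07413 mol.
The cells are in series, so the same 0.07413 mol of electrons passes through the second cell.
2 H₂O → O₂ + 4 H⁺ + 4 e⁻ — 4 mol e⁻ per mol O₂, so n(O₂) = 0.07413/4 = 0.01853 mol.
V = nRT/P = (0.01853 × 8.314 × 342) / (161 × 10³) = 3.27 × 10⁻⁴ m³ = 0.327 L.

0.327 L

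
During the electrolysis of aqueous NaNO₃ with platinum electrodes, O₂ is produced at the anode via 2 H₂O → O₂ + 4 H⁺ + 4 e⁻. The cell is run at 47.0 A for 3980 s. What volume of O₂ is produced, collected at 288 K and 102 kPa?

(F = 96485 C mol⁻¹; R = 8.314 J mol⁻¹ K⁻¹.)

11.4 L

Q = I·t = 47.00 A × 3980.0 s = 187100 C.
n(e⁻) = Q/F = 187100 / 96485 = 1.939 mol.
4 electrons are transferred per O₂ molecule, so n(O₂) = 1.939 / 4 = 0.4847 mol.
V = nRT/P = (0.4847 × 8.314 × 288) / (102 × 10³ Pa) = 0.0114 m³ = 11.4 L.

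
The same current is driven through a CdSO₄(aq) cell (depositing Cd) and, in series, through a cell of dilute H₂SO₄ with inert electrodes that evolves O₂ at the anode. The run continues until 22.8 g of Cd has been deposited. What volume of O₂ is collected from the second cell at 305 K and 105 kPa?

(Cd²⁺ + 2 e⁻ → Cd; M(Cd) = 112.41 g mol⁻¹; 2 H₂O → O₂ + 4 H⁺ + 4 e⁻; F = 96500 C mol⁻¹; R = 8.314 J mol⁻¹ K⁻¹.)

n(Cd) = 22.8 / 112.41 = 0.2028 mol, so n(e⁻) = 2 × 0.2028 = 0.4057 mol.
The cells are in series, so the same 0.4057 mol of electrons passes through the second cell.
2 H₂O → O₂ + 4 H⁺ + 4 e⁻ — 4 mol e⁻ per mol O₂, so n(O₂) = 0.4057/4 = 0.1014 mol.
V = nRT/P = (0.1014 × 8.314 × 305) / (105 × 10³) = 0.00245 m³ = 2.45 L.

2.45 L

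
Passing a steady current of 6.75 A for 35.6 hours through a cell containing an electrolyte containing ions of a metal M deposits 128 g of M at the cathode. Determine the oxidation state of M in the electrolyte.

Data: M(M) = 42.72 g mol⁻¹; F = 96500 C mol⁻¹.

Q = I·t = 6.750 A × 128160 s = 865100 C, so n(e⁻) = 865100/96500 = 8.965 mol.
n(M) deposited = 128 / 42.72 = 2.996 mol.
Electrons per atom = n(e⁻)/n(M) = 8.965 / 2.996 = 2.99 ≈ 3, so the ion is M³⁺.

+3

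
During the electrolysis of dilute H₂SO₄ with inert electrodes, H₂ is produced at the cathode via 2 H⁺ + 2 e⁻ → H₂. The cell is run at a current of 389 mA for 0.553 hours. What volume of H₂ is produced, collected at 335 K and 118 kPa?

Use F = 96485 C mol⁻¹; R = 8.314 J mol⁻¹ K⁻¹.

0.0947 L

Q = I·t = 0.3890 A × 1990.8 s = 774.4 C.
n(e⁻) = Q/F = 774.4 / 96485 = 0.008026 mol.
2 electrons are transferred per H₂ molecule, so n(H₂) = 0.008026 / 2 = 0.004013 mol.
V = nRT/P = (0.004013 × 8.314 × 335) / (118 × 10³ Pa) = 9.47 × 10⁻⁵ m³ = 0.0947 L.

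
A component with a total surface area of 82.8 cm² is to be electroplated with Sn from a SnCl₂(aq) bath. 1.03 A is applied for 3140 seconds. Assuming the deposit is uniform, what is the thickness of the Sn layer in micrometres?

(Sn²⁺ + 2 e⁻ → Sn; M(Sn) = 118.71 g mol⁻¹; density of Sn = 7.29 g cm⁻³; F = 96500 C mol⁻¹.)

33.0 μm

Q = I·t = 1.030 × 3140.0 = 3234 C; n(e⁻) = 0.03352 mol.
n(Sn) = n(e⁻)/2 = 0.01676 mol, so m = 0.01676 × 118.71 = 1.989 g.
Volume = m/ρ = 1.989 / 7.29 = 0.2729 cm³.
Thickness = V/A = 0.2729 / 82.8 = 0.00330 cm = 33.0 μm.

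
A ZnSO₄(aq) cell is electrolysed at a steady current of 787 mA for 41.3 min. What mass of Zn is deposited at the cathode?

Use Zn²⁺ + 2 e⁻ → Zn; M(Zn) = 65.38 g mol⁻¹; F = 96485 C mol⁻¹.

0.661 g

Q = I·t = 0.7870 A × 2478.0 s = 1950 C.
n(e⁻) = Q/F = 1950 / 96485 = 0.02021 mol.
Zn²⁺ + 2 e⁻ → Zn, so n(Zn) = n(e⁻)/2 = 0.01011 mol.
m = n·M = 0.01011 × 65.38 = 0.661 g.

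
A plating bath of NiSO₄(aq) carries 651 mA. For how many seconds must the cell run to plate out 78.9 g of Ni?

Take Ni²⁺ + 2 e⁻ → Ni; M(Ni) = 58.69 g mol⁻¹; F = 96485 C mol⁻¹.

n(Ni) = m/M = 78.9 / 58.69 = 1.344 mol.
Each Ni atom requires 2 electrons, so n(e⁻) = 2 × 1.344 = 2.689 mol.
Q = n(e⁻)·F = 2.689 × 96485 = 259400 C.
t = Q/I = 259400 / 0.6510 A = 398500 s.

3.98 × 10⁵ s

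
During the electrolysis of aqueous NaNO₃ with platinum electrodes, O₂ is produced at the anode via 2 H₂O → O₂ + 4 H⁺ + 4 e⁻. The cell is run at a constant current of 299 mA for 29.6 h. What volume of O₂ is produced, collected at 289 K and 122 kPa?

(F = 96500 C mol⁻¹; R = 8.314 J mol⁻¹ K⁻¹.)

Q = I·t = 0.2990 A × 106560 s = 31860 C.
n(e⁻) = Q/F = 31860 / 96500 = 0.3302 mol.
4 electrons are transferred per O₂ molecule, so n(O₂) = 0.3302 / 4 = 0.08254 mol.
V = nRT/P = (0.08254 × 8.314 × 289) / (122 × 10³ Pa) = 0.00163 m³ = 1.63 L.

1.63 L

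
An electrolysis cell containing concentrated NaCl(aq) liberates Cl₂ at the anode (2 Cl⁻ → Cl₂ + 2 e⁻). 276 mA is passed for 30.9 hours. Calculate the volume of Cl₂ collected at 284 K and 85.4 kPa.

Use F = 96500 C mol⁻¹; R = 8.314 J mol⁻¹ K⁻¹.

4.40 L

Q = I·t = 0.2760 A × 111240 s = 30700 C.
n(e⁻) = Q/F = 30700 / 96500 = 0.3182 mol.
2 electrons are transferred per Cl₂ molecule, so n(Cl₂) = 0.3182 / 2 = 0.1591 mol.
V = nRT/P = (0.1591 × 8.314 × 284) / (85.4 × 10³ Pa) = 0.00440 m³ = 4.40 L.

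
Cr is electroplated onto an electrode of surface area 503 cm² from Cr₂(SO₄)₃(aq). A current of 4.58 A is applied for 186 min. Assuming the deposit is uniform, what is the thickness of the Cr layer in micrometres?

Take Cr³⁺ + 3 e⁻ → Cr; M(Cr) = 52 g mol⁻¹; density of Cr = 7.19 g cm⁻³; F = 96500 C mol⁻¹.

25.4 μm

Q = I·t = 4.580 × 11160 = 51110 C; n(e⁻) = 0.5297 mol.
n(Cr) = n(e⁻)/3 = 0.1766 mol, so m = 0.1766 × 52 = 9.181 g.
Volume = m/ρ = 9.181 / 7.19 = 1.277 cm³.
Thickness = V/A = 1.277 / 503 = 0.00254 cm = 25.4 μm.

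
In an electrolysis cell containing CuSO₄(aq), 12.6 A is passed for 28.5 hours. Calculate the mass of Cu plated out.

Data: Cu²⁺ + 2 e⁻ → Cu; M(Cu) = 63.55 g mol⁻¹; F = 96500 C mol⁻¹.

426 g

Q = I·t = 12.60 A × 102600 s = 1293000 C.
n(e⁻) = Q/F = 1293000 / 96500 = 13.40 mol.
Cu²⁺ + 2 e⁻ → Cu, so n(Cu) = n(e⁻)/2 = 6.698 mol.
m = n·M = 6.698 × 63.55 = 426 g.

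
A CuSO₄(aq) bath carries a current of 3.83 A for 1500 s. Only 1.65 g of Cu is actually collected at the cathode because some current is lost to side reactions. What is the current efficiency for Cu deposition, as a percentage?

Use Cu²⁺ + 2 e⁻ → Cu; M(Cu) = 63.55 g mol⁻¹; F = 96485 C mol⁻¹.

Q = I·t = 3.830 × 1500.0 = 5745 C; n(e⁻) = 5745/96485 = 0.05954 mol.
Theoretical n(Cu) = n(e⁻)/2 = 0.02977 mol, i.e. m_theo = 0.02977 × 63.55 = 1.892 g.
Efficiency = m_actual / m_theo = 1.65 / 1.892 = 87.2 %.

87.2 %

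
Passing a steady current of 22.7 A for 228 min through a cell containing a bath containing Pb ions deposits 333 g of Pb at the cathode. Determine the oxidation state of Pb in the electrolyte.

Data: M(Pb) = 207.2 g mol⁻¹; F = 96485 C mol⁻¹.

+2

Q = I·t = 22.70 A × 13680 s = 310500 C, so n(e⁻) = 310500/96485 = 3.218 mol.
n(Pb) deposited = 333 / 207.2 = 1.607 mol.
Electrons per atom = n(e⁻)/n(Pb) = 3.218 / 1.607 = 2.00 ≈ 2, so the ion is Pb²⁺.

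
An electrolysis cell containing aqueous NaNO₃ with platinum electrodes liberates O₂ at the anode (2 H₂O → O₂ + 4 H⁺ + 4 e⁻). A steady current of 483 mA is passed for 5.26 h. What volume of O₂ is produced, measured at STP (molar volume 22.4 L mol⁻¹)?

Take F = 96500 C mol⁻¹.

0.531 L

Q = I·t = 0.4830 A × 18936 s = 9146 C.
n(e⁻) = Q/F = 9146 / 96500 = 0.09478 mol.
4 electrons are transferred per O₂ molecule, so n(O₂) = 0.09478 / 4 = 0.02369 mol.
V = n × V_m = 0.02369 × 22.4 = 0.531 L.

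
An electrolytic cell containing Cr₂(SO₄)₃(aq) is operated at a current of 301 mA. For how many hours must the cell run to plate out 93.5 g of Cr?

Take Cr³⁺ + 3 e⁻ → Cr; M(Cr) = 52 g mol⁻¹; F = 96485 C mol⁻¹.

480 h

n(Cr) = m/M = 93.5 / 52 = 1.798 mol.
Each Cr atom requires 3 electrons, so n(e⁻) = 3 × 1.798 = 5.394 mol.
Q = n(e⁻)·F = 5.394 × 96485 = 520500 C.
t = Q/I = 520500 / 0.3010 A = 1729000 s = 480 h.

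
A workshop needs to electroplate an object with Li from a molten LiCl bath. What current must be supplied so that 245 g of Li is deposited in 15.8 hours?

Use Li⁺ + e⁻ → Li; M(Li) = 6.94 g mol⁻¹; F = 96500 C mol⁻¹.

n(Li) = 245 / 6.94 = 35.30 mol.
n(e⁻) = 1 × 35.30 = 35.30 mol.
Q = n(e⁻)·F = 35.30 × 96500 = 3407000 C.
I = Q/t = 3407000 / 56880 s = 59.9 A.

59.9 A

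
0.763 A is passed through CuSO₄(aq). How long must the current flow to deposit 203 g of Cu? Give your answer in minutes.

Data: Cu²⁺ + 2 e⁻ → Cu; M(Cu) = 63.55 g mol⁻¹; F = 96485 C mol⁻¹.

n(Cu) = m/M = 203 / 63.55 = 3.194 mol.
Each Cu atom requires 2 electrons, so n(e⁻) = 2 × 3.194 = 6.389 mol.
Q = n(e⁻)·F = 6.389 × 96485 = 616400 C.
t = Q/I = 616400 / 0.7630 A = 807900 s = 13500 min.

13500 min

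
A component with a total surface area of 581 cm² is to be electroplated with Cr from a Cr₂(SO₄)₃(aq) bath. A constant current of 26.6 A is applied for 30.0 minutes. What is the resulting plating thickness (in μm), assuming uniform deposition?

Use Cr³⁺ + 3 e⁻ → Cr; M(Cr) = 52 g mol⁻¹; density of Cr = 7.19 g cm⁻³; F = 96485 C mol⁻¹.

Q = I·t = 26.60 × 1800.0 = 47880 C; n(e⁻) = 0.4962 mol.
n(Cr) = n(e⁻)/3 = 0.1654 mol, so m = 0.1654 × 52 = 8.602 g.
Volume = m/ρ = 8.602 / 7.19 = 1.196 cm³.
Thickness = V/A = 1.196 / 581 = 0.00206 cm = 20.6 μm.

20.6 μm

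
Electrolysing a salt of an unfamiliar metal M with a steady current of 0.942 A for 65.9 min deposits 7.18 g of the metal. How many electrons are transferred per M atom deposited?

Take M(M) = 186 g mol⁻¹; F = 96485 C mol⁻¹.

Q = I·t = 0.9420 A × 3954.0 s = 3725 C, so n(e⁻) = 3725/96485 = 0.03860 mol.
n(M) deposited = 7.18 / 186 = 0.03860 mol.
Electrons per atom = n(e⁻)/n(M) = 0.03860 / 0.03860 = 1.00 ≈ 1, so the ion is M⁺.

1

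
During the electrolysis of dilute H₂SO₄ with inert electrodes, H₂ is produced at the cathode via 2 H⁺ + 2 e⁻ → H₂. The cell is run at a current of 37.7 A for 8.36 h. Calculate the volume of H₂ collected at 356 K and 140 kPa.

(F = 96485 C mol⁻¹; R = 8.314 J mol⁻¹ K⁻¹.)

Q = I·t = 37.70 A × 30096 s = 1135000 C.
n(e⁻) = Q/F = 1135000 / 96485 = 11.76 mol.
2 electrons are transferred per H₂ molecule, so n(H₂) = 11.76 / 2 = 5.880 mol.
V = nRT/P = (5.880 × 8.314 × 356) / (140 × 10³ Pa) = 0.124 m³ = 124 L.

124 L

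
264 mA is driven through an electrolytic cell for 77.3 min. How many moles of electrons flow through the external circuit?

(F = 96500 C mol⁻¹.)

0.0127 mol

Q = I·t = 0.2640 A × 4638.0 s = 1224 C.
n(e⁻) = Q/F = 1224 / 96500 = 0.0127 mol.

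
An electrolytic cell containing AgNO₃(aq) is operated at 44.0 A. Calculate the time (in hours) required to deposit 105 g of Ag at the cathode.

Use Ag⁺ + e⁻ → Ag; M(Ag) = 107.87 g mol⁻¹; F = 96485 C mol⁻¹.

0.593 h

n(Ag) = m/M = 105 / 107.87 = 0.9734 mol.
Each Ag atom requires 1 electron, so n(e⁻) = 1 × 0.9734 = 0.9734 mol.
Q = n(e⁻)·F = 0.9734 × 96485 = 93920 C.
t = Q/I = 93920 / 44.00 A = 2134 s = 0.593 h.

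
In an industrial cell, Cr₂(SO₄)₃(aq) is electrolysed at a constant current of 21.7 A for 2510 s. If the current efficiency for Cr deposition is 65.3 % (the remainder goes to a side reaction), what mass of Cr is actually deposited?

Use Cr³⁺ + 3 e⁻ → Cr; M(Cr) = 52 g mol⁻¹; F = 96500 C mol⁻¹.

Q = I·t = 21.70 × 2510.0 = 54470 C.
n(e⁻) = 54470/96500 = 0.5644 mol; theoretically n(Cr) = 0.5644/3 = 0.1881 mol, m_theo = 9.783 g.
At 65.3 % efficiency, m_actual = 0.653 × 9.783 = 6.39 g.

6.39 g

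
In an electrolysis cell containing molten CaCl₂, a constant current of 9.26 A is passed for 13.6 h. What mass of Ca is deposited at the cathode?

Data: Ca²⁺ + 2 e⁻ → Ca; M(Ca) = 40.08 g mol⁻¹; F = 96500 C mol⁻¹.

Q = I·t = 9.260 A × 48960 s = 453400 C.
n(e⁻) = Q/F = 453400 / 96500 = 4.698 mol.
Ca²⁺ + 2 e⁻ → Ca, so n(Ca) = n(e⁻)/2 = 2.349 mol.
m = n·M = 2.349 × 40.08 = 94.2 g.

94.2 g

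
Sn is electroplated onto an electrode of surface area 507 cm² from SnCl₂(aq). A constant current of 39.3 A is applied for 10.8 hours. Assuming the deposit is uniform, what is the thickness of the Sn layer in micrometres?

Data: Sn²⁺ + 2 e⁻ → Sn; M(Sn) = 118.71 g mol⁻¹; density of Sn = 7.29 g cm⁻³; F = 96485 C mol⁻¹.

Q = I·t = 39.30 × 38880 = 1528000 C; n(e⁻) = 15.84 mol.
n(Sn) = n(e⁻)/2 = 7.918 mol, so m = 7.918 × 118.71 = 940.0 g.
Volume = m/ρ = 940.0 / 7.29 = 128.9 cm³.
Thickness = V/A = 128.9 / 507 = 0.254 cm = 2540 μm.

2540 μm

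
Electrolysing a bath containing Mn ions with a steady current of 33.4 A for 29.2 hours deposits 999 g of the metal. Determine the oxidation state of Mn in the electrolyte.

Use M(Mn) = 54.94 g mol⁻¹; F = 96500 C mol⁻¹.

Q = I·t = 33.40 A × 105120 s = 3511000 C, so n(e⁻) = 3511000/96500 = 36.38 mol.
n(Mn) deposited = 999 / 54.94 = 18.18 mol.
Electrons per atom = n(e⁻)/n(Mn) = 36.38 / 18.18 = 2.00 ≈ 2, so the ion is Mn²⁺.

+2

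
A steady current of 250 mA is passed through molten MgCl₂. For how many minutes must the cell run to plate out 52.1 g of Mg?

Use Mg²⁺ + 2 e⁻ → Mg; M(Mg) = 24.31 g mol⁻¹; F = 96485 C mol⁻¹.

27600 min

n(Mg) = m/M = 52.1 / 24.31 = 2.143 mol.
Each Mg atom requires 2 electrons, so n(e⁻) = 2 × 2.143 = 4.286 mol.
Q = n(e⁻)·F = 4.286 × 96485 = 413600 C.
t = Q/I = 413600 / 0.2500 A = 1654000 s = 27600 min.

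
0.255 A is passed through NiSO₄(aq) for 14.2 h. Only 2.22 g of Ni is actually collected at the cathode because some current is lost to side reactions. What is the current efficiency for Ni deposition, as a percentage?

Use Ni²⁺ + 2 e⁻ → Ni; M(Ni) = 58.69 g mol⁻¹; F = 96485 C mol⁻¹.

Q = I·t = 0.2550 × 51120 = 13040 C; n(e⁻) = 13040/96485 = 0.1351 mol.
Theoretical n(Ni) = n(e⁻)/2 = 0.06755 mol, i.e. m_theo = 0.06755 × 58.69 = 3.965 g.
Efficiency = m_actual / m_theo = 2.22 / 3.965 = 56.0 %.

56.0 %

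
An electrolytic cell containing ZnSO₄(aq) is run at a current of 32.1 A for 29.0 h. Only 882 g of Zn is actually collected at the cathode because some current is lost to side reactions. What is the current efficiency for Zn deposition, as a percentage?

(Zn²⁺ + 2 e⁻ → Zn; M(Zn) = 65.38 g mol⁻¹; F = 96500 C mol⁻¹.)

77.7 %

Q = I·t = 32.10 × 104400 = 3351000 C; n(e⁻) = 3351000/96500 = 34.73 mol.
Theoretical n(Zn) = n(e⁻)/2 = 17.36 mol, i.e. m_theo = 17.36 × 65.38 = 1135 g.
Efficiency = m_actual / m_theo = 882 / 1135 = 77.7 %.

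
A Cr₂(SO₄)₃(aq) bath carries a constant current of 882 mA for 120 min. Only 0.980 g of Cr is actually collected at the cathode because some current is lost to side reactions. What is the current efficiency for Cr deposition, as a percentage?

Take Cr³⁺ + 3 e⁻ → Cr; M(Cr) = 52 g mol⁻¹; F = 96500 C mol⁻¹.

85.9 %

Q = I·t = 0.8820 × 7200.0 = 6350 C; n(e⁻) = 6350/96500 = 0.06581 mol.
Theoretical n(Cr) = n(e⁻)/3 = 0.02194 mol, i.e. m_theo = 0.02194 × 52 = 1.141 g.
Efficiency = m_actual / m_theo = 0.980 / 1.141 = 85.9 %.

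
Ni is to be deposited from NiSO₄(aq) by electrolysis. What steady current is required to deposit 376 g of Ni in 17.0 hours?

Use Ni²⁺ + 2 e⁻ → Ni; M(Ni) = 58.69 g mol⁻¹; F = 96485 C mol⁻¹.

20.2 A

n(Ni) = 376 / 58.69 = 6.407 mol.
n(e⁻) = 2 × 6.407 = 12.81 mol.
Q = n(e⁻)·F = 12.81 × 96485 = 1236000 C.
I = Q/t = 1236000 / 61200 s = 20.2 A.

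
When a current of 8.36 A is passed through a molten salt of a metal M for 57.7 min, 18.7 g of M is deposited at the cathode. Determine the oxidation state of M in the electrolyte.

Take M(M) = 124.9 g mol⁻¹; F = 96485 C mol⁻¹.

Q = I·t = 8.360 A × 3462.0 s = 28940 C, so n(e⁻) = 28940/96485 = 0.3000 mol.
n(M) deposited = 18.7 / 124.9 = 0.1497 mol.
Electrons per atom = n(e⁻)/n(M) = 0.3000 / 0.1497 = 2.00 ≈ 2, so the ion is M²⁺.

+2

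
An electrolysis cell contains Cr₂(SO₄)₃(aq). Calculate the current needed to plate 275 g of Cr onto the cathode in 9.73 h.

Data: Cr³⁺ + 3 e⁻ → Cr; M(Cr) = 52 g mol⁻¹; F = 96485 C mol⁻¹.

43.7 A

n(Cr) = 275 / 52 = 5.288 mol.
n(e⁻) = 3 × 5.288 = 15.87 mol.
Q = n(e⁻)·F = 15.87 × 96485 = 1531000 C.
I = Q/t = 1531000 / 35028 s = 43.7 A.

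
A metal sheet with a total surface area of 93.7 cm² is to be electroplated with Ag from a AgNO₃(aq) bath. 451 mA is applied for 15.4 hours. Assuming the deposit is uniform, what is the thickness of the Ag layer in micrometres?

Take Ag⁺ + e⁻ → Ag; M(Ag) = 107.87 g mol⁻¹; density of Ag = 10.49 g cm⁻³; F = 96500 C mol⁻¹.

Q = I·t = 0.4510 × 55440 = 25000 C; n(e⁻) = 0.2591 mol.
n(Ag) = n(e⁻)/1 = 0.2591 mol, so m = 0.2591 × 107.87 = 27.95 g.
Volume = m/ρ = 27.95 / 10.49 = 2.664 cm³.
Thickness = V/A = 2.664 / 93.7 = 0.0284 cm = 284 μm.

284 μm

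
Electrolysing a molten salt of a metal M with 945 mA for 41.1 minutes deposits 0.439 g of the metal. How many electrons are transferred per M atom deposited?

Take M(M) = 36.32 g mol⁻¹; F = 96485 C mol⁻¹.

Q = I·t = 0.9450 A × 2466.0 s = 2330 C, so n(e⁻) = 2330/96485 = 0.02415 mol.
n(M) deposited = 0.439 / 36.32 = 0.01209 mol.
Electrons per atom = n(e⁻)/n(M) = 0.02415 / 0.01209 = 2.00 ≈ 2, so the ion is M²⁺.

2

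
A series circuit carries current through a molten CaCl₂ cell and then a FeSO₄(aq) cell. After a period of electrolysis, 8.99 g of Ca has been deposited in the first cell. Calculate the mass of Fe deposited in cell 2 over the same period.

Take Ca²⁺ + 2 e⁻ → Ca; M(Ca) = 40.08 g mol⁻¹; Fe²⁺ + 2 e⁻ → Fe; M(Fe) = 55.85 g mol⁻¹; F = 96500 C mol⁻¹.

12.5 g

n(Ca) = 8.99 / 40.08 = 0.2243 mol.
Since Ca²⁺ + 2 e⁻ → Ca, n(e⁻) passed = 2 × 0.2243 = 0.4486 mol.
Cells in series carry the same charge, so the same 0.4486 mol of electrons passes through cell 2.
Fe²⁺ + 2 e⁻ → Fe, so n(Fe) = 0.4486 / 2 = 0.2243 mol.
m(Fe) = 0.2243 × 55.85 = 12.5 g.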